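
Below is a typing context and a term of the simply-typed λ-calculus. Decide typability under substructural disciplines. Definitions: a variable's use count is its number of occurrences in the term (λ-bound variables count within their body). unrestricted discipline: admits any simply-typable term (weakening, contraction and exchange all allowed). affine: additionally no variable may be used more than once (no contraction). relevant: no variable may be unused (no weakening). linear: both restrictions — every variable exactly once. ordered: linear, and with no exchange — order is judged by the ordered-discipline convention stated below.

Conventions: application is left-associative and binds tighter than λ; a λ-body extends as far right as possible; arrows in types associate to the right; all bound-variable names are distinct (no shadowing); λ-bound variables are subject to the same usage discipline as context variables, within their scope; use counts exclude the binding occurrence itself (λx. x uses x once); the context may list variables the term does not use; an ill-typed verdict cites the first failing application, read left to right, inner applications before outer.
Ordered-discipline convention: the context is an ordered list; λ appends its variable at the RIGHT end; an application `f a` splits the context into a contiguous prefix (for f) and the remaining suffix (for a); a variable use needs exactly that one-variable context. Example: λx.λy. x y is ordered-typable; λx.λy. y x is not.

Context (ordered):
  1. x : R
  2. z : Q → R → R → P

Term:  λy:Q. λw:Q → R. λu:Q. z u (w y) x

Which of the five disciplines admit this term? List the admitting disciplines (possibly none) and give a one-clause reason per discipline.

admitting disciplines: linear, affine, relevant, unrestricted
use counts: x: 1; z: 1; y (λ-bound): 1; w (λ-bound): 1; u (λ-bound): 1
use order (left to right): z, u, w, y, x
typing: well-typed — term : Q → (Q → R) → Q → P
ordered: ✗, needs exchange: uses follow z, u, w, y, x
linear: ✓, each of x, z, y, w, u used exactly once
affine: ✓, no duplicate uses among x, z, y, w, u
relevant: ✓, none of x, z, y, w, u goes unused
unrestricted: ✓, simply typable at Q → (Q → R) → Q → P; W, C, E all held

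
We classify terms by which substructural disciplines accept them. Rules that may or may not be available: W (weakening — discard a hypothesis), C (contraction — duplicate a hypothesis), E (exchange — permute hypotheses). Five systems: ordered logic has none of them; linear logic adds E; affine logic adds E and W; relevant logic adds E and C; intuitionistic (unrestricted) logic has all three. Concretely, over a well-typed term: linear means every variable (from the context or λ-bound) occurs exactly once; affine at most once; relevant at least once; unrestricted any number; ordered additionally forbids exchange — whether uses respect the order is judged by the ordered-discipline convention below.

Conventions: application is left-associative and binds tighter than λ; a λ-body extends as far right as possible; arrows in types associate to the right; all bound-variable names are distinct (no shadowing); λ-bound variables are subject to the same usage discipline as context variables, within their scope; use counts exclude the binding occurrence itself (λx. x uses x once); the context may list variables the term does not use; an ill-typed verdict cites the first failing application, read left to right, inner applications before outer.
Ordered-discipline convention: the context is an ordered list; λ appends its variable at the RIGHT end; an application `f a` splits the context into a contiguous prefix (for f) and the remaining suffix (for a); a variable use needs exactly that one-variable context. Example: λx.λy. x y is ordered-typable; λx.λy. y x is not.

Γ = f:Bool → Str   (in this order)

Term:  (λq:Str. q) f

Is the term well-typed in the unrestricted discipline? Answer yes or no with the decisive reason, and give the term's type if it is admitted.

no — not simply typable
use counts: f ×1; q (bound) ×1
uses in reading order: q, f
typing: ill-typed: an application expects Str but receives Bool → Str
across the five disciplines: ordered ✗ · linear ✗ · affine ✗ · relevant ✗ · unrestricted ✗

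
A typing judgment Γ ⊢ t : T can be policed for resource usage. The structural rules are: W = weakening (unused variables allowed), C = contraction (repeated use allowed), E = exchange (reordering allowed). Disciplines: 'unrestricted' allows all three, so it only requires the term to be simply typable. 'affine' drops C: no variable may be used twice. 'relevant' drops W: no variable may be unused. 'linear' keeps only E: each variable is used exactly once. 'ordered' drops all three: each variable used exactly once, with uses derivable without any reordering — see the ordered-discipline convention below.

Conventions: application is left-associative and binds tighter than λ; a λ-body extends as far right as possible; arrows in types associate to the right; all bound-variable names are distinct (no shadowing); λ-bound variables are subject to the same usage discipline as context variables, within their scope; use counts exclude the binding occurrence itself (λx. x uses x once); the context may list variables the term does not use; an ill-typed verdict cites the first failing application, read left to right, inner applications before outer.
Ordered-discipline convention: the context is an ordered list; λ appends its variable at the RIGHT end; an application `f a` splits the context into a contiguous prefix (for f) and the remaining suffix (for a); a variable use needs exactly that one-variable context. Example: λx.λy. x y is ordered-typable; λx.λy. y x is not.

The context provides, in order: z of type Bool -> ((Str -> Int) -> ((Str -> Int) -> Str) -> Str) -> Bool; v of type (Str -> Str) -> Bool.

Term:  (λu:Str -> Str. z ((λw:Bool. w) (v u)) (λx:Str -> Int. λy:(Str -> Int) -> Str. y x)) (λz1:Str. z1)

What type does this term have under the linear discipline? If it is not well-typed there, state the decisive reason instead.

term : Bool
counts: z: 1×, v: 1×, u (bound): 1×, w (bound): 1×, x (bound): 1×, y (bound): 1×, z1 (bound): 1×
order of uses: z, w, v, u, y, x, z1
typing: ✓ — Bool
summary: ordered ✗ · linear ✓ · affine ✓ · relevant ✓ · unrestricted ✓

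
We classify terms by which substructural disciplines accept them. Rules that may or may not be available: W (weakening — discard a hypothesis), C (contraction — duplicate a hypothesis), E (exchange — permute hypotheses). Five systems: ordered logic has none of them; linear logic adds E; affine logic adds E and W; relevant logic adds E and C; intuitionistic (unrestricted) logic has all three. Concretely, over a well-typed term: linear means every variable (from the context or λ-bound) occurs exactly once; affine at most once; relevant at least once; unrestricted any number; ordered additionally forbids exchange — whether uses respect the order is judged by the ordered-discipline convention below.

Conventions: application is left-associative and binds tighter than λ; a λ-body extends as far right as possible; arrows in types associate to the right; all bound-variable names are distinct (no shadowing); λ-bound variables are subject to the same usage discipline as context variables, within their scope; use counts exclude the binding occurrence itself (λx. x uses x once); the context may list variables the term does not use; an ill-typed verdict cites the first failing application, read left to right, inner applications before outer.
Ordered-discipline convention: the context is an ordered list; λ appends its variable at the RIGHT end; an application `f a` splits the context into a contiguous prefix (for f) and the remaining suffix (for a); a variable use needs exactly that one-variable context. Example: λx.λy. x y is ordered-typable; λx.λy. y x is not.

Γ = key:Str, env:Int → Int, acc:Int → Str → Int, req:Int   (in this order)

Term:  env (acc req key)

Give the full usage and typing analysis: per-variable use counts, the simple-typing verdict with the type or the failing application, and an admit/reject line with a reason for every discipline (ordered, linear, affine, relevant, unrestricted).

variable uses: key: 1×, env: 1×, acc: 1×, req: 1×
order of uses: env, acc, req, key
typing: well-typed — term : Int
ordered ✗ (needs exchange: uses follow env, acc, req, key)
linear ✓ (single use per variable (key, env, acc, req))
affine ✓ (no duplicate uses among key, env, acc, req)
relevant ✓ (at least one use each (key, env, acc, req))
unrestricted ✓ (simply typable at Int; W, C, E all held)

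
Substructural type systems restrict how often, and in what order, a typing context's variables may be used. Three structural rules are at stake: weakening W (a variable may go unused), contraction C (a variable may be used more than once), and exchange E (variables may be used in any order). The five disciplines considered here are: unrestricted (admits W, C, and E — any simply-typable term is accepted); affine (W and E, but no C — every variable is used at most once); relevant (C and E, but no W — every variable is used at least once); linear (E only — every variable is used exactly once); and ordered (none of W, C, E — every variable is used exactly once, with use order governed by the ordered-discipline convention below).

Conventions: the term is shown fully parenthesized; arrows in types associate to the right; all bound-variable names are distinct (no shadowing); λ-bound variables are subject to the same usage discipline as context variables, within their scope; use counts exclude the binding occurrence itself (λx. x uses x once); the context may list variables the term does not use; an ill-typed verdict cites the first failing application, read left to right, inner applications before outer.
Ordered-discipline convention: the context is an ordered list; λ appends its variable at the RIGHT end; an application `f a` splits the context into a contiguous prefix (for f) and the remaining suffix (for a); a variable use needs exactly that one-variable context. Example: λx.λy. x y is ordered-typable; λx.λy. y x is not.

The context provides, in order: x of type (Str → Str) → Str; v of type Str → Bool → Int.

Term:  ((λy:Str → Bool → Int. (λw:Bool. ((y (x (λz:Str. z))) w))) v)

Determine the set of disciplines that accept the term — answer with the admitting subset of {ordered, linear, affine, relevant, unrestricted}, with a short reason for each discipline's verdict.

accepted by: linear, affine, relevant, unrestricted
usage: x: 1×, v: 1×, y (bound): 1×, w (bound): 1×, z (bound): 1×
use order (left to right): y, x, z, w, v
typing: well-typed at Bool → Int
ordered: ✗, no ordered split (uses run y, x, z, w, v)
linear: ✓, each of x, v, y, w, z used exactly once
affine: ✓, none of x, v, y, w, z used more than once
relevant: ✓, at least one use each (x, v, y, w, z)
unrestricted: ✓, well-typed at Bool → Int; no restrictions here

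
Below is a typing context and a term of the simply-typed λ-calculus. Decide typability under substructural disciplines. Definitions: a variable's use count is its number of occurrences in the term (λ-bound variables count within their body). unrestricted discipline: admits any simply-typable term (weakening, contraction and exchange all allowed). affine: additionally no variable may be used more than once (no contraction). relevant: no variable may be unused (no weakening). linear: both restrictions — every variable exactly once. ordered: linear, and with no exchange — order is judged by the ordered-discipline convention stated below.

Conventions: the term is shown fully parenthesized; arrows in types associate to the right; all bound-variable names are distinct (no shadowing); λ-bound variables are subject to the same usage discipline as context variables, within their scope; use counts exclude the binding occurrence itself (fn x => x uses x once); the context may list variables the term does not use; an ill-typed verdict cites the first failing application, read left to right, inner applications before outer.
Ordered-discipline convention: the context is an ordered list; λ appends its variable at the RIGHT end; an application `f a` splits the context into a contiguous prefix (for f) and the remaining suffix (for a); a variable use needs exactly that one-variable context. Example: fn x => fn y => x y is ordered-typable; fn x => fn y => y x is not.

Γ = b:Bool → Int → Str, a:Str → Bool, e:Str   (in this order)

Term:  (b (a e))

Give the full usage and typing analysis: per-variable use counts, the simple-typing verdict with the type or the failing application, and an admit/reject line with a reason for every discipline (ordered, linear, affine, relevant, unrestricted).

variable uses: b=1, a=1, e=1
order of uses: b, a, e
typing: well-typed — term : Int → Str
ordered ✓ (b, a, e: once each, no exchange needed)
linear ✓ (exactly-once usage across b, a, e)
affine ✓ (b, a, e: no repeats, contraction unneeded)
relevant ✓ (every one of b, a, e appears)
unrestricted ✓ (typability at Int → Str is all that's needed)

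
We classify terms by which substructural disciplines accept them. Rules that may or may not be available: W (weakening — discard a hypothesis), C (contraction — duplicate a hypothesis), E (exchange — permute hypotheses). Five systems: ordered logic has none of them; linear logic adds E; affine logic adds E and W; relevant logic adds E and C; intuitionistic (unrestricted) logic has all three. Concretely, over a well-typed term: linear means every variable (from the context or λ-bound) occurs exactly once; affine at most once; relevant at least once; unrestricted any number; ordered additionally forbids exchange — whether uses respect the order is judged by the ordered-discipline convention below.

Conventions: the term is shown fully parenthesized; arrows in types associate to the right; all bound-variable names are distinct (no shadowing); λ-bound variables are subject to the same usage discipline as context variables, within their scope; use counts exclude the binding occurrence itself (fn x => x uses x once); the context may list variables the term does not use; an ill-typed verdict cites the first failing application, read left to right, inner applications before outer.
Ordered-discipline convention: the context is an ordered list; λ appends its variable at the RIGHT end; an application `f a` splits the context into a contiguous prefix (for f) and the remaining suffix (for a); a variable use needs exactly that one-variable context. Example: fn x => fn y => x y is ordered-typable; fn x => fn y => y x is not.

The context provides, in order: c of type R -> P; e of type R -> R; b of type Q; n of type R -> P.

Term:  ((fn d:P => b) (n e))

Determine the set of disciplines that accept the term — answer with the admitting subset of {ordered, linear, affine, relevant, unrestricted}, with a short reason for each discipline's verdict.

accepted by: none
counts: c=0, e=1, b=1, n=1, d (bound)=0
order of uses: b, n, e
typing: ill-typed: argument of type R -> R where R is required
ordered: ✗ — the type mismatch rejects it
linear: ✗ — not simply typable
affine: ✗ — fails simple typing
relevant: ✗ — a type mismatch blocks all five
unrestricted: ✗ — the type mismatch rejects it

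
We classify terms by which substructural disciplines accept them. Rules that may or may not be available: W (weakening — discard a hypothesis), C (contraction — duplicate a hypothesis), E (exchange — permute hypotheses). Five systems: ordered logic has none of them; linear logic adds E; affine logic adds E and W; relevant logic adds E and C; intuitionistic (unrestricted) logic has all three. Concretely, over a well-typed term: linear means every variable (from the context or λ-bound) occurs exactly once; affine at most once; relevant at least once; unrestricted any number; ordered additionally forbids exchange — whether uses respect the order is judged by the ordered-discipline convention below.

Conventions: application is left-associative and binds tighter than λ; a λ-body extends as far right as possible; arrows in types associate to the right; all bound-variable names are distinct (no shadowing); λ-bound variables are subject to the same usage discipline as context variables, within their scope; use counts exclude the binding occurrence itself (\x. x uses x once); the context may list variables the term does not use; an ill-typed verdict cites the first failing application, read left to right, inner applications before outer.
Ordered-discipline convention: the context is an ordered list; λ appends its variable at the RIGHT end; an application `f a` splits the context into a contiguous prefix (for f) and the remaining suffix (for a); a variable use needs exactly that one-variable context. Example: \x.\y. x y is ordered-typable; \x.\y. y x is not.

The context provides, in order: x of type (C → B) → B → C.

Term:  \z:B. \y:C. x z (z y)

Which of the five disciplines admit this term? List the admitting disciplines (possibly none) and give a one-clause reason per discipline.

admitted by: none
usage: x: 1×; z (λ-bound): 2×; y (λ-bound): 1×
left-to-right use order: x, z, z, y
typing: ill-typed: a function awaiting C → B gets B
ordered ✗ (not simply typable)
linear ✗ (fails simple typing)
affine ✗ (a type mismatch blocks all five)
relevant ✗ (the type mismatch rejects it)
unrestricted ✗ (not simply typable)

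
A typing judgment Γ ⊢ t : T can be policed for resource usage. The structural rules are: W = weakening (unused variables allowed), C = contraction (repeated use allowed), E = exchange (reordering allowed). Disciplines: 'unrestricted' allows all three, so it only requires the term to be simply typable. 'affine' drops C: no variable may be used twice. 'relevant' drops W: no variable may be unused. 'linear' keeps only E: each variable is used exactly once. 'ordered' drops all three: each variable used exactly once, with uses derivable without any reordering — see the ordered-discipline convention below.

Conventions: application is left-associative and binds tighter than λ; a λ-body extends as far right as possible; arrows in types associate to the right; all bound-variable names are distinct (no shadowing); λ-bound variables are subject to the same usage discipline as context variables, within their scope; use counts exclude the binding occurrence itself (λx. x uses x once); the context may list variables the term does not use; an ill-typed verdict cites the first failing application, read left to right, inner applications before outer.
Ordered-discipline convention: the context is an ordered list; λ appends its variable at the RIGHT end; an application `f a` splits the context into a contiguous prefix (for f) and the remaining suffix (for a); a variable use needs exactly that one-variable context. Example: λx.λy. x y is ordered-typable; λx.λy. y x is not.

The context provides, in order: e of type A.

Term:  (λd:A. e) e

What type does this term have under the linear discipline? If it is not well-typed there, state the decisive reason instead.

not well-typed under linear — repeated use of e ×2; unused: d — weakening required
usage: e=2; d (bound)=0
order of uses: e, e
typing: the term checks, with type A
across the five disciplines: ordered ✗; linear ✗; affine ✗; relevant ✗; unrestricted ✓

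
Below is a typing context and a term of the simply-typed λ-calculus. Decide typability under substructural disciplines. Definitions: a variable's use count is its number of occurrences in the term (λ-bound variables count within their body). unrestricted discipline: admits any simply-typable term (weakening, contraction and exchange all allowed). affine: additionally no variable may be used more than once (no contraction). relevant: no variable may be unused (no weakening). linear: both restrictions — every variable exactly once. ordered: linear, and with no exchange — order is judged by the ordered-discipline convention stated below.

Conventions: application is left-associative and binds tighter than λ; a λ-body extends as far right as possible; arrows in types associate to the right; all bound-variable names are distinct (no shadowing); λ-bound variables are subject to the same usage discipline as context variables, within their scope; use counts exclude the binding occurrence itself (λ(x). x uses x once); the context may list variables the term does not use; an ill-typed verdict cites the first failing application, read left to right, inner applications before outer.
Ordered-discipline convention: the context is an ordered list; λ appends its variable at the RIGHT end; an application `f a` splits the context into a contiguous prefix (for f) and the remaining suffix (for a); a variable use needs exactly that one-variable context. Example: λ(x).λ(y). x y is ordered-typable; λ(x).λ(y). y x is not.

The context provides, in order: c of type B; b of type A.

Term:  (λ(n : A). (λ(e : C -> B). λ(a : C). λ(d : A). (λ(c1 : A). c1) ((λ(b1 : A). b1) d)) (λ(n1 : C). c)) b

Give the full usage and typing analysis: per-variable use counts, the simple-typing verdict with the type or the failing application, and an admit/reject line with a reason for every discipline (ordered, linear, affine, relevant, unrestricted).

usage: c: 1×, b: 1×, n (λ-bound): 0×, e (λ-bound): 0×, a (λ-bound): 0×, d (λ-bound): 1×, c1 (λ-bound): 1×, b1 (λ-bound): 1×, n1 (λ-bound): 0×
uses in reading order: c1, b1, d, c, b
typing: well-typed — term : C -> A -> A
ordered: ✗ — n, e, a, n1 never used (weakening)
linear: ✗ — n, e, a, n1 never used (weakening)
affine: ✓ — no duplicate uses among c, b, n, e, a, d, c1, b1, n1
relevant: ✗ — n, e, a, n1 never used (weakening)
unrestricted: ✓ — typability at C -> A -> A is all that's needed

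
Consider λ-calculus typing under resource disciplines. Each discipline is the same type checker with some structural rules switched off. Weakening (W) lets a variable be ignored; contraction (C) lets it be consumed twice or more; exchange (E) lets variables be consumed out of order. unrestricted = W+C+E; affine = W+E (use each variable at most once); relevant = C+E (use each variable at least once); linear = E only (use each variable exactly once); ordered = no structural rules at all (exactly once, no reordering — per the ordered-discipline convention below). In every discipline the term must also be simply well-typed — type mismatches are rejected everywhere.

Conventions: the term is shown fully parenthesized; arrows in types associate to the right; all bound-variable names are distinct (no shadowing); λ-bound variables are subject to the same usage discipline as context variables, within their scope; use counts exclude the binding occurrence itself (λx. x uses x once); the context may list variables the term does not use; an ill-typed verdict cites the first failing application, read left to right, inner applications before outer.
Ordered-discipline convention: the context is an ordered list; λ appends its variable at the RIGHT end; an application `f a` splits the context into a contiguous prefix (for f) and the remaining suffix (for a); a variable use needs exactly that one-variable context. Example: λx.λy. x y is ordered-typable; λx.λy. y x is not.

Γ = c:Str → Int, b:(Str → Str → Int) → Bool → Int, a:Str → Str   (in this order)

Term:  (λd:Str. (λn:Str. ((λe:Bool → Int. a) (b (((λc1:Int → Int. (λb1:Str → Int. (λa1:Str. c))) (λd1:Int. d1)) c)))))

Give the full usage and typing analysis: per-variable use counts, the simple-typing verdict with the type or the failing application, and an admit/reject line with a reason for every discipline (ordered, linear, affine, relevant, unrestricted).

counts: c: 2, b: 1, a: 1, d (λ-bound): 0, n (λ-bound): 0, e (λ-bound): 0, c1 (λ-bound): 0, b1 (λ-bound): 0, a1 (λ-bound): 0, d1 (λ-bound): 1
order of uses: a, b, c, d1, c
typing: the term checks, with type Str → Str → Str → Str
ordered ✗ (uses contraction: c ×2; unused: d, n, e, c1, b1, a1 — weakening required)
linear ✗ (uses contraction: c ×2; unused: d, n, e, c1, b1, a1 — weakening required)
affine ✗ (uses contraction: c ×2)
relevant ✗ (unused: d, n, e, c1, b1, a1 — weakening required)
unrestricted ✓ (well-typed at Str → Str → Str → Str; no restrictions here)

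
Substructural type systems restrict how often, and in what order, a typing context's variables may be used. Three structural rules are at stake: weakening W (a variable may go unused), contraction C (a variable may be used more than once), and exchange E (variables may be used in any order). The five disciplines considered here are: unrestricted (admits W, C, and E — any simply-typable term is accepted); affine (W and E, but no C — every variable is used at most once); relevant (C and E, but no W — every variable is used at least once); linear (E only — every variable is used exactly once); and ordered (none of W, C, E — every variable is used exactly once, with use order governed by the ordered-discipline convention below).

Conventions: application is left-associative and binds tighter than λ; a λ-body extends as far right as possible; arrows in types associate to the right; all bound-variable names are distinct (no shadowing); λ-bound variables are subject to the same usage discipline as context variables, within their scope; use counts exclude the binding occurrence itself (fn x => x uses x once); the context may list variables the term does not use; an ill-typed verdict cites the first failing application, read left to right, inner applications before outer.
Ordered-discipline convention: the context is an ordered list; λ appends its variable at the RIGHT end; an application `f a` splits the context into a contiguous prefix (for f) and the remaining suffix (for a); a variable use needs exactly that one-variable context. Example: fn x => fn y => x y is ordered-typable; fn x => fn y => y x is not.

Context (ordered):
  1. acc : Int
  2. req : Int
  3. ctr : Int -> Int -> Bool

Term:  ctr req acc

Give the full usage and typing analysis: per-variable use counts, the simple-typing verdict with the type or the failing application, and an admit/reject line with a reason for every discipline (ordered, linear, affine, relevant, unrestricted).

use counts: acc: 1×, req: 1×, ctr: 1×
use order (left to right): ctr, req, acc
typing: well-typed — term : Bool
ordered: ✗ — no ordered split (uses run ctr, req, acc)
linear: ✓ — single use per variable (acc, req, ctr)
affine: ✓ — at most one use each (acc, req, ctr)
relevant: ✓ — every one of acc, req, ctr appears
unrestricted: ✓ — well-typed at Bool; no restrictions here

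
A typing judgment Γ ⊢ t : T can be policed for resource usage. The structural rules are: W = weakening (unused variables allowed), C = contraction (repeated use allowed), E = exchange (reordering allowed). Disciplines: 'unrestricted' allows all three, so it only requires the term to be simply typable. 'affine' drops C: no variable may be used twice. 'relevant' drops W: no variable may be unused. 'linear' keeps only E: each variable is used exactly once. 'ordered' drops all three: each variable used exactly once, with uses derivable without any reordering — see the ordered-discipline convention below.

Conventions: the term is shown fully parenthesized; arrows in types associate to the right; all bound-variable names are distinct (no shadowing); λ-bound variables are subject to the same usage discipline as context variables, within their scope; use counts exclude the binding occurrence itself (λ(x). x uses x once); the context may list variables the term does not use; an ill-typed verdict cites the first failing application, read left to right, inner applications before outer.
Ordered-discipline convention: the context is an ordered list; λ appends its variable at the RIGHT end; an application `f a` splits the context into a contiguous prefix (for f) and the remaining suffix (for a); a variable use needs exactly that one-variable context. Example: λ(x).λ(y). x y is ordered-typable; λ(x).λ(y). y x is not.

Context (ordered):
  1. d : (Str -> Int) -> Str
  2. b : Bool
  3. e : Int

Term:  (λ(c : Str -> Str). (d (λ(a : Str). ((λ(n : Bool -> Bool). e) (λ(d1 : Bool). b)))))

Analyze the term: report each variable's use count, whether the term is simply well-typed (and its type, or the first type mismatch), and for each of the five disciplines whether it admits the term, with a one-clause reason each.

variable uses: d: 1, b: 1, e: 1, c (λ-bound): 0, a (λ-bound): 0, n (λ-bound): 0, d1 (λ-bound): 0
use order (left to right): d, e, b
typing: ✓ — (Str -> Str) -> Str
ordered ✗ (c, a, n, d1 left unused)
linear ✗ (c, a, n, d1 left unused)
affine ✓ (at most one use each (d, b, e, c, a, n, d1))
relevant ✗ (c, a, n, d1 left unused)
unrestricted ✓ (type-checks ((Str -> Str) -> Str) and nothing is barred)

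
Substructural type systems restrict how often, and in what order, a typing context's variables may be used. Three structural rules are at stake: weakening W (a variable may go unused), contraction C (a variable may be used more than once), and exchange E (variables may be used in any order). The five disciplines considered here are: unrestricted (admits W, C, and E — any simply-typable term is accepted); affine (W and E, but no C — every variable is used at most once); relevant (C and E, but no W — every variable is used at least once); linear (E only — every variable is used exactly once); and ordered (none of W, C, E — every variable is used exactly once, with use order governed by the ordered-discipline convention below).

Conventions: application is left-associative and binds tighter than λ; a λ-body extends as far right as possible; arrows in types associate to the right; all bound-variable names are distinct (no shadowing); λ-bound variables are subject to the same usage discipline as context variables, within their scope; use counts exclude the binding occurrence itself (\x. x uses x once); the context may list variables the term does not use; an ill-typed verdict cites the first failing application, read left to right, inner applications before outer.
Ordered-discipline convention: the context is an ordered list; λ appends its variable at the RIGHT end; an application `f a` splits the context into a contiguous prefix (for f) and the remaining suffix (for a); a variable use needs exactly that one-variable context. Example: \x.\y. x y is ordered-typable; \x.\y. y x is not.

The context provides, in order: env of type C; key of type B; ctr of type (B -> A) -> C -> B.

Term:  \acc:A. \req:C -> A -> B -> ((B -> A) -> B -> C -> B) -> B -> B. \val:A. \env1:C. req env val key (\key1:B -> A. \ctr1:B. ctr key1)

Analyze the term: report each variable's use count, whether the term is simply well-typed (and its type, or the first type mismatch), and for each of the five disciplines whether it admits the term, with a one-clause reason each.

variable uses: env: 1; key: 1; ctr: 1; acc (λ-bound): 0; req (λ-bound): 1; val (λ-bound): 1; env1 (λ-bound): 0; key1 (λ-bound): 1; ctr1 (λ-bound): 0
uses in reading order: req, env, val, key, ctr, key1
typing: well-typed at A -> (C -> A -> B -> ((B -> A) -> B -> C -> B) -> B -> B) -> A -> C -> B -> B
ordered ✗ (needs weakening: acc, env1, ctr1 unused)
linear ✗ (needs weakening: acc, env1, ctr1 unused)
affine ✓ (env, key, ctr, acc, req, val, env1, key1, ctr1: no repeats, contraction unneeded)
relevant ✗ (needs weakening: acc, env1, ctr1 unused)
unrestricted ✓ (simply typable at A -> (C -> A -> B -> ((B -> A) -> B -> C -> B) -> B -> B) -> A -> C -> B -> B; W, C, E all held)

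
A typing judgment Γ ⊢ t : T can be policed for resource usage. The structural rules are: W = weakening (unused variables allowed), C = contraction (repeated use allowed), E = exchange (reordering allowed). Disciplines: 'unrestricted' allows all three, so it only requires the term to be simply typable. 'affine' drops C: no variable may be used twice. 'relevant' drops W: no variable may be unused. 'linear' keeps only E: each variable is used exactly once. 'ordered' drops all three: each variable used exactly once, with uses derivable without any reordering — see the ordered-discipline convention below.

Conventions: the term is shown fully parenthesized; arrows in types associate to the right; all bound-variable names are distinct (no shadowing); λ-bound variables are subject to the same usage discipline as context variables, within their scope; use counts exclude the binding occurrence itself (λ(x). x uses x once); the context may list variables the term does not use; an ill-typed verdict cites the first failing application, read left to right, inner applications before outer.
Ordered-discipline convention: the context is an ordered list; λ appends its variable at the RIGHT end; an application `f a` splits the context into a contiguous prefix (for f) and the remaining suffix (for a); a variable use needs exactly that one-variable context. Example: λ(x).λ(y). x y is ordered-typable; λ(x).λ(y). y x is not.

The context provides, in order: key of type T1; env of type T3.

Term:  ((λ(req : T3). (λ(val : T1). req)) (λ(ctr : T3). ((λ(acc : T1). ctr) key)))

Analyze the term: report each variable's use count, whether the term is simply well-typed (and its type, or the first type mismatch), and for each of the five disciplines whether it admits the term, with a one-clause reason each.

counts: key ×1; env ×0; req [bound] ×1; val [bound] ×0; ctr [bound] ×1; acc [bound] ×0
left-to-right use order: req, ctr, key
typing: ill-typed: an application expects T3 but receives T3 → T3
ordered: ✗, fails simple typing
linear: ✗, a type mismatch blocks all five
affine: ✗, the type mismatch rejects it
relevant: ✗, not simply typable
unrestricted: ✗, fails simple typing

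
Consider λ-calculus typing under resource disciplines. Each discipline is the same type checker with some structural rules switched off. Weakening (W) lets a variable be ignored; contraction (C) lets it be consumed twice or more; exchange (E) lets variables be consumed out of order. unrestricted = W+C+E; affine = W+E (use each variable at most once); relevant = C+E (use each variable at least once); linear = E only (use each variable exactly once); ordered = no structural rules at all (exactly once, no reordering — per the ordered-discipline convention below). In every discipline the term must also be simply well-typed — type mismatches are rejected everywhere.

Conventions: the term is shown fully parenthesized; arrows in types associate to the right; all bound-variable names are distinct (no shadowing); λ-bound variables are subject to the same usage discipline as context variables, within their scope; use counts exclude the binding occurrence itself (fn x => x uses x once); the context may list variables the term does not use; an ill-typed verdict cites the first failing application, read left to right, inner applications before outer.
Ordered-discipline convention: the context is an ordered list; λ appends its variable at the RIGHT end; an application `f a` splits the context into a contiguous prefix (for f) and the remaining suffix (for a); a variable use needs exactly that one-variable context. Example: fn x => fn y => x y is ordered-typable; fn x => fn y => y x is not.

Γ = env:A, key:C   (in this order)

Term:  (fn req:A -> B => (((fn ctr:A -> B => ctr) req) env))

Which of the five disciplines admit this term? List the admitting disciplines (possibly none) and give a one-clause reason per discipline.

accepted by: affine, unrestricted
use counts: env=1, key=0, req [bound]=1, ctr [bound]=1
use order (left to right): ctr, req, env
typing: ✓ — (A -> B) -> B
ordered ✗ (key never used (weakening))
linear ✗ (key never used (weakening))
affine ✓ (env, key, req, ctr: no repeats, contraction unneeded)
relevant ✗ (key never used (weakening))
unrestricted ✓ (type-checks ((A -> B) -> B) and nothing is barred)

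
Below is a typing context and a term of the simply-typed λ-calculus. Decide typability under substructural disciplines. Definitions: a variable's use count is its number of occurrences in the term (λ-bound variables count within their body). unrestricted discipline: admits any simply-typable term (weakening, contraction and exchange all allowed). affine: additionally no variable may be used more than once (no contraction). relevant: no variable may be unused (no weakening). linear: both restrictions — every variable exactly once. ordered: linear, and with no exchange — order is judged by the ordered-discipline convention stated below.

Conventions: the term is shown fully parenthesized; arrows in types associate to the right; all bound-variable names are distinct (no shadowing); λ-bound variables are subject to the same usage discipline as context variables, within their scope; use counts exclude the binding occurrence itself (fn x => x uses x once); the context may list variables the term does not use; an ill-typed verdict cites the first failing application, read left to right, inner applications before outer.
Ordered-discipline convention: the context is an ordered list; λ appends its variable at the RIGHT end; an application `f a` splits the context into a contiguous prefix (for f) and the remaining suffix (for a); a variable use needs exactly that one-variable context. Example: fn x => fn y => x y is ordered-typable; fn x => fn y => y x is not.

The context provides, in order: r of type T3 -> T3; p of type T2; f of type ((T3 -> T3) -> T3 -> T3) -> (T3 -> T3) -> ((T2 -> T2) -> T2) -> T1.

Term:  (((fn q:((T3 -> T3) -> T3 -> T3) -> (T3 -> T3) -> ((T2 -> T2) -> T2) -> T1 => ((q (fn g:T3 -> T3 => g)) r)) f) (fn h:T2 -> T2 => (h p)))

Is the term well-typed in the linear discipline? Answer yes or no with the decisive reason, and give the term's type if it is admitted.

yes — r, p, f, q, g, h: one use apiece; term : T1
usage: r ×1; p ×1; f ×1; q (λ-bound) ×1; g (λ-bound) ×1; h (λ-bound) ×1
uses in reading order: q, g, r, f, h, p
typing: ✓ — T1
summary: ordered ✗ | linear ✓ | affine ✓ | relevant ✓ | unrestricted ✓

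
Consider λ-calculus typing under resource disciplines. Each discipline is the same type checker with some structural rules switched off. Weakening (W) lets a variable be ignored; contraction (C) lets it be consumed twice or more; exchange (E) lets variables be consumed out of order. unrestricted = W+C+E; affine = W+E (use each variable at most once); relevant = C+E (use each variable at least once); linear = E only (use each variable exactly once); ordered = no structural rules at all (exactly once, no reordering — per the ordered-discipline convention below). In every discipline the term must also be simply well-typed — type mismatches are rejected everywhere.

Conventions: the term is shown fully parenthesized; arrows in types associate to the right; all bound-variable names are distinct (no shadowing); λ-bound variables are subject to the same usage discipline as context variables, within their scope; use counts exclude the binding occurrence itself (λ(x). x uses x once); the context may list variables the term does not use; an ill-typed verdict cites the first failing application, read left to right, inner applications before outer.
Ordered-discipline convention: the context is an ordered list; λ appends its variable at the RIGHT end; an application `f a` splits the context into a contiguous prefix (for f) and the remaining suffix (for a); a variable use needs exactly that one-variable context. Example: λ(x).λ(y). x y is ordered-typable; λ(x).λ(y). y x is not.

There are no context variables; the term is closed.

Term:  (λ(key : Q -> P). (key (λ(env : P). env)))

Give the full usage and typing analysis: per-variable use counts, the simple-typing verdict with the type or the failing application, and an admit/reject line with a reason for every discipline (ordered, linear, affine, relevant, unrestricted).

use counts: key [bound]: 1×; env [bound]: 1×
use order (left to right): key, env
typing: ill-typed: argument of type P -> P where Q is required
ordered ✗ (the type mismatch rejects it)
linear ✗ (not simply typable)
affine ✗ (fails simple typing)
relevant ✗ (a type mismatch blocks all five)
unrestricted ✗ (the type mismatch rejects it)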